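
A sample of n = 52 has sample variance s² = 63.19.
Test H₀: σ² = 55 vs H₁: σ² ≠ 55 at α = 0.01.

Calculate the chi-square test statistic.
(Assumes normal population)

Answer: χ² = 58.5944, fail to reject H₀

Derivation:
df = n - 1 = 51
χ² = (n-1)s²/σ₀² = 51×63.19/55 = 58.5944
Critical values: χ²_{0.995,51} = 28.735, χ²_{0.005,51} = 80.747
Rejection region: χ² < 28.735 or χ² > 80.747
Decision: fail to reject H₀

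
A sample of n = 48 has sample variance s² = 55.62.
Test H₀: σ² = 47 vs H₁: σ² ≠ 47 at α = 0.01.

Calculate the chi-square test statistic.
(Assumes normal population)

df = n - 1 = 47
χ² = (n-1)s²/σ₀² = 47×55.62/47 = 55.6200
Critical values: χ²_{0.995,47} = 25.775, χ²_{0.005,47} = 75.704
Rejection region: χ² < 25.775 or χ² > 75.704
Decision: fail to reject H₀

Answer: χ² = 55.6200, fail to reject H₀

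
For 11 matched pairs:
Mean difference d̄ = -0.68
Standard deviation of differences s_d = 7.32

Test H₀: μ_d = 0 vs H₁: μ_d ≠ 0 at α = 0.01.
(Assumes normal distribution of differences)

df = n - 1 = 10
SE = s_d/√n = 7.32/√11 = 2.2071
t = d̄/SE = -0.68/2.2071 = -0.3081
Critical value: t_{0.005,10} = ±3.169
p-value ≈ 0.7643
Decision: fail to reject H₀

Answer: t = -0.3081, fail to reject H₀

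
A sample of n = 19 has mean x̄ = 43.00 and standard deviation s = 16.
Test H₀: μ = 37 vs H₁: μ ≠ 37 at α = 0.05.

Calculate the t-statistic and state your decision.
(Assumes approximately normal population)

Answer: t = 1.6346, fail to reject H₀

Derivation:
df = n - 1 = 18
SE = s/√n = 16/√19 = 3.6707
t = (x̄ - μ₀)/SE = (43.00 - 37)/3.6707 = 1.6346
Critical value: t_{0.025,18} = ±2.101
p-value ≈ 0.1195
Decision: fail to reject H₀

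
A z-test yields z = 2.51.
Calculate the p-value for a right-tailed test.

For z = 2.51:
p = P(Z > 2.51) = 1 - Φ(2.51) = 0.0060

Answer: p-value ≈ 0.0060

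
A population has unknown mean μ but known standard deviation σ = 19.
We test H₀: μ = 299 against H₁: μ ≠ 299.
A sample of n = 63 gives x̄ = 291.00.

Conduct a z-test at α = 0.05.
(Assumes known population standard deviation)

Answer: z = -3.3420, reject H₀

Derivation:
Standard error: SE = σ/√n = 19/√63 = 2.3938
z-statistic: z = (x̄ - μ₀)/SE = (291.00 - 299)/2.3938 = -3.3420
Critical value: ±1.960
p-value = 0.0008
Decision: reject H₀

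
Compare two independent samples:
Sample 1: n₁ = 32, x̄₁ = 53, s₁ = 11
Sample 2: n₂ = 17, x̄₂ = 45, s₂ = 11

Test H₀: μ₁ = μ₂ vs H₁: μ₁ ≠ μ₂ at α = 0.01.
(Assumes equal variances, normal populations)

Pooled variance: s²_p = [31×11² + 16×11²]/(47) = 121.0000
s_p = 11.0000
SE = s_p×√(1/n₁ + 1/n₂) = 11.0000×√(1/32 + 1/17) = 3.3013
t = (x̄₁ - x̄₂)/SE = (53 - 45)/3.3013 = 2.4233
df = 47, t-critical = ±2.685
Decision: fail to reject H₀

Answer: t = 2.4233, fail to reject H₀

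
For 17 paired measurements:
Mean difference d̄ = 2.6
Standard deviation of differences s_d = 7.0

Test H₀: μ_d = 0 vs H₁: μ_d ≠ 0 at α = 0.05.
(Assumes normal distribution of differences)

Answer: t = 1.5315, fail to reject H₀

Derivation:
df = n - 1 = 16
SE = s_d/√n = 7.0/√17 = 1.6977
t = d̄/SE = 2.6/1.6977 = 1.5315
Critical value: t_{0.025,16} = ±2.120
p-value ≈ 0.1452
Decision: fail to reject H₀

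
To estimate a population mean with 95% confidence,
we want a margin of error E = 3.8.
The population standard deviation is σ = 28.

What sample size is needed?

Answer: n = 209

Derivation:
z_0.025 = 1.960
n = (z×σ/E)² = (1.960×28/3.8)²
n = 208.5744
Round up: n = 209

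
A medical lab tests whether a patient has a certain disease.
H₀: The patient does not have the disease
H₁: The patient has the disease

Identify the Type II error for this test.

Answer: Failing to diagnose a patient who actually has the disease (false negative)

Derivation:
Type I error: rejecting H₀ when it is actually true (false positive).
Type II error: failing to reject H₀ when H₁ is actually true (false negative).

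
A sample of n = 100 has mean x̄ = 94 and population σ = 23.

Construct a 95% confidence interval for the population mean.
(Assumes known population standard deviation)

Answer: (89.4920, 98.5080)

Derivation:
Confidence level: 95%, α = 0.05
z_0.025 = 1.960
SE = σ/√n = 23/√100 = 2.3000
Margin of error = 1.960 × 2.3000 = 4.5080
CI: x̄ ± margin = 94 ± 4.5080
CI: (89.4920, 98.5080)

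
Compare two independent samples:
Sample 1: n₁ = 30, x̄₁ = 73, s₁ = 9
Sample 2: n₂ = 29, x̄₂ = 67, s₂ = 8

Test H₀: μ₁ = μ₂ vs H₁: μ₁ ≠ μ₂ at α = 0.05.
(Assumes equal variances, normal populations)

Pooled variance: s²_p = [29×9² + 28×8²]/(57) = 72.6491
s_p = 8.5234
SE = s_p×√(1/n₁ + 1/n₂) = 8.5234×√(1/30 + 1/29) = 2.2196
t = (x̄₁ - x̄₂)/SE = (73 - 67)/2.2196 = 2.7032
df = 57, t-critical = ±2.002
Decision: reject H₀

Answer: t = 2.7032, reject H₀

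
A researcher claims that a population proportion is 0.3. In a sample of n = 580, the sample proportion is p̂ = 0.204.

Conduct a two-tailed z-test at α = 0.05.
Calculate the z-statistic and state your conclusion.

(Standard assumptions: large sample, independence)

Answer: z = -5.0452, reject H₀

Derivation:
H₀: p = 0.3, H₁: p ≠ 0.3
Standard error: SE = √(p₀(1-p₀)/n) = √(0.3×0.7/580) = 0.019028
z-statistic: z = (p̂ - p₀)/SE = (0.204 - 0.3)/0.019028 = -5.0452
Critical value: z_0.025 = ±1.960
p-value < 0.0001
Decision: reject H₀ at α = 0.05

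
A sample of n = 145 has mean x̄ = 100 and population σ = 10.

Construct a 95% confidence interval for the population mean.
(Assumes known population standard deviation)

Confidence level: 95%, α = 0.05
z_0.025 = 1.960
SE = σ/√n = 10/√145 = 0.8305
Margin of error = 1.960 × 0.8305 = 1.6278
CI: x̄ ± margin = 100 ± 1.6278
CI: (98.3722, 101.6278)

Answer: (98.3722, 101.6278)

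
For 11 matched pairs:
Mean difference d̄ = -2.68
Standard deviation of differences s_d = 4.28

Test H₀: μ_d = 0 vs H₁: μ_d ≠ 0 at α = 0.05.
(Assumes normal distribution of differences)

df = n - 1 = 10
SE = s_d/√n = 4.28/√11 = 1.2905
t = d̄/SE = -2.68/1.2905 = -2.0767
Critical value: t_{0.025,10} = ±2.228
p-value ≈ 0.0646
Decision: fail to reject H₀

Answer: t = -2.0767, fail to reject H₀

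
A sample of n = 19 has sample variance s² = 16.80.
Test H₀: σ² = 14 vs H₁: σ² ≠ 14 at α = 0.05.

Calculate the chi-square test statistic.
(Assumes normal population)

Answer: χ² = 21.6000, fail to reject H₀

Derivation:
df = n - 1 = 18
χ² = (n-1)s²/σ₀² = 18×16.80/14 = 21.6000
Critical values: χ²_{0.975,18} = 8.231, χ²_{0.025,18} = 31.526
Rejection region: χ² < 8.231 or χ² > 31.526
Decision: fail to reject H₀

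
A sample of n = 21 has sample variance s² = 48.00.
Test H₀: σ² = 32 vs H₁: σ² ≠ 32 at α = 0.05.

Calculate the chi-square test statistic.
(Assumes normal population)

Answer: χ² = 30.0000, fail to reject H₀

Derivation:
df = n - 1 = 20
χ² = (n-1)s²/σ₀² = 20×48.00/32 = 30.0000
Critical values: χ²_{0.975,20} = 9.591, χ²_{0.025,20} = 34.170
Rejection region: χ² < 9.591 or χ² > 34.170
Decision: fail to reject H₀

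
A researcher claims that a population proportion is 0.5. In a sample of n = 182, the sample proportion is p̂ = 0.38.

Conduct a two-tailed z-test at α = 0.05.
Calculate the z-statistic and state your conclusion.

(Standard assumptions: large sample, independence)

Answer: z = -3.2378, reject H₀

Derivation:
H₀: p = 0.5, H₁: p ≠ 0.5
Standard error: SE = √(p₀(1-p₀)/n) = √(0.5×0.5/182) = 0.037062
z-statistic: z = (p̂ - p₀)/SE = (0.38 - 0.5)/0.037062 = -3.2378
Critical value: z_0.025 = ±1.960
p-value = 0.0012
Decision: reject H₀ at α = 0.05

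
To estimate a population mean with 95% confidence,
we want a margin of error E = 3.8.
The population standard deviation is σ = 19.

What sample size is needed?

Answer: n = 97

Derivation:
z_0.025 = 1.960
n = (z×σ/E)² = (1.960×19/3.8)²
n = 96.0400
Round up: n = 97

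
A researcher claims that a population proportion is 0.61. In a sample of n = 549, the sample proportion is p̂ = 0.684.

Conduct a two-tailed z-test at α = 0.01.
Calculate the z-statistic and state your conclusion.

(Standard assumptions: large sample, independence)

H₀: p = 0.61, H₁: p ≠ 0.61
Standard error: SE = √(p₀(1-p₀)/n) = √(0.61×0.39/549) = 0.020817
z-statistic: z = (p̂ - p₀)/SE = (0.684 - 0.61)/0.020817 = 3.5548
Critical value: z_0.005 = ±2.576
p-value = 0.0004
Decision: reject H₀ at α = 0.01

Answer: z = 3.5548, reject H₀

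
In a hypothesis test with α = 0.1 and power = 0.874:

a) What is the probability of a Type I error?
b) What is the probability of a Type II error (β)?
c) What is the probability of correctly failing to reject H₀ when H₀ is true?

Answer: a) 0.1, b) 0.126, c) 0.9

Derivation:
a) Type I error probability = α = 0.1
b) Power = P(reject H₀ | H₁ true) = 1 - β = 0.874, so Type II error probability = β = 1 - Power = 0.126
c) P(fail to reject H₀ | H₀ true) = 1 - α = 0.9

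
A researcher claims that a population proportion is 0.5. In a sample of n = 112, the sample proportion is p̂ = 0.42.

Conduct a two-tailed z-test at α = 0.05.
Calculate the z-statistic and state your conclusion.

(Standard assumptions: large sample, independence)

Answer: z = -1.6933, fail to reject H₀

Derivation:
H₀: p = 0.5, H₁: p ≠ 0.5
Standard error: SE = √(p₀(1-p₀)/n) = √(0.5×0.5/112) = 0.047246
z-statistic: z = (p̂ - p₀)/SE = (0.42 - 0.5)/0.047246 = -1.6933
Critical value: z_0.025 = ±1.960
p-value = 0.0904
Decision: fail to reject H₀ at α = 0.05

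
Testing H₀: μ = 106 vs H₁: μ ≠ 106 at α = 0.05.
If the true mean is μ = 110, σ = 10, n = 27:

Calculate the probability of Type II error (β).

SE = σ/√n = 10/√27 = 1.9245
Critical values: μ₀ ± z_0.025×SE = 106 ± 1.960×1.9245
Acceptance region: (102.2280, 109.7720)
Under H₁ (μ = 110): z_high = (109.7720 - 110)/1.9245 = -0.1185, z_low = (102.2280 - 110)/1.9245 = -4.0385
β = P(not reject | H₁) = Φ(-0.1185) - Φ(-4.0385) ≈ 0.4528

Answer: β ≈ 0.4528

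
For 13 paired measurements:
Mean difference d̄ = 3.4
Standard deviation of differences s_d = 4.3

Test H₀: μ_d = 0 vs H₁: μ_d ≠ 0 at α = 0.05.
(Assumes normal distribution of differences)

Answer: t = 2.8509, reject H₀

Derivation:
df = n - 1 = 12
SE = s_d/√n = 4.3/√13 = 1.1926
t = d̄/SE = 3.4/1.1926 = 2.8509
Critical value: t_{0.025,12} = ±2.179
p-value ≈ 0.0146
Decision: reject H₀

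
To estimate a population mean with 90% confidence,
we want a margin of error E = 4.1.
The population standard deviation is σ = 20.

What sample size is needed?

Answer: n = 65

Derivation:
z_0.05 = 1.645
n = (z×σ/E)² = (1.645×20/4.1)²
n = 64.3908
Round up: n = 65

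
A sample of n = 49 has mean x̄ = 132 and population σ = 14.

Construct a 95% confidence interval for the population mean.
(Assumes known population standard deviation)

Answer: (128.0800, 135.9200)

Derivation:
Confidence level: 95%, α = 0.05
z_0.025 = 1.960
SE = σ/√n = 14/√49 = 2.0000
Margin of error = 1.960 × 2.0000 = 3.9200
CI: x̄ ± margin = 132 ± 3.9200
CI: (128.0800, 135.9200)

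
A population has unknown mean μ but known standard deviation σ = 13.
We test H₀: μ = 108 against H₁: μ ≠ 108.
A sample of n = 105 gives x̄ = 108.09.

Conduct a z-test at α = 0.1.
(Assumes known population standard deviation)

Answer: z = 0.0709, fail to reject H₀

Derivation:
Standard error: SE = σ/√n = 13/√105 = 1.2687
z-statistic: z = (x̄ - μ₀)/SE = (108.09 - 108)/1.2687 = 0.0709
Critical value: ±1.645
p-value = 0.9435
Decision: fail to reject H₀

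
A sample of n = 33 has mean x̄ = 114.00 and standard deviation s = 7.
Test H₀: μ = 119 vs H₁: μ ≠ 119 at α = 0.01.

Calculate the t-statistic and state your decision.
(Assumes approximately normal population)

df = n - 1 = 32
SE = s/√n = 7/√33 = 1.2185
t = (x̄ - μ₀)/SE = (114.00 - 119)/1.2185 = -4.1034
Critical value: t_{0.005,32} = ±2.738
p-value ≈ 0.0003
Decision: reject H₀

Answer: t = -4.1034, reject H₀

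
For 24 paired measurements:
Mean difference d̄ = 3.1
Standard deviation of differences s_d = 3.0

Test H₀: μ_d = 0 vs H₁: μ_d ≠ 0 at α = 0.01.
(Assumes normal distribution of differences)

df = n - 1 = 23
SE = s_d/√n = 3.0/√24 = 0.6124
t = d̄/SE = 3.1/0.6124 = 5.0621
Critical value: t_{0.005,23} = ±2.807
p-value < 0.0001
Decision: reject H₀

Answer: t = 5.0621, reject H₀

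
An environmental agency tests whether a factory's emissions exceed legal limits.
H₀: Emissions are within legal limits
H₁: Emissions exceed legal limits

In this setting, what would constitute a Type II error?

Answer: Failing to cite a factory whose emissions actually exceed the limit

Derivation:
Type I error (α): Rejecting H₀ when H₀ is true
Type II error (β): Failing to reject H₀ when H₁ is true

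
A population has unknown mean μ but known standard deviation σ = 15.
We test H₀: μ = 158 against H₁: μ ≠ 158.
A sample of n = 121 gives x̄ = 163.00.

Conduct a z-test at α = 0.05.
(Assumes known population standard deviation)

Standard error: SE = σ/√n = 15/√121 = 1.3636
z-statistic: z = (x̄ - μ₀)/SE = (163.00 - 158)/1.3636 = 3.6668
Critical value: ±1.960
p-value = 0.0002
Decision: reject H₀

Answer: z = 3.6668, reject H₀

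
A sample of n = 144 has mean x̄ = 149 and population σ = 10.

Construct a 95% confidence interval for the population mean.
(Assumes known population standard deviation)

Answer: (147.3667, 150.6333)

Derivation:
Confidence level: 95%, α = 0.05
z_0.025 = 1.960
SE = σ/√n = 10/√144 = 0.8333
Margin of error = 1.960 × 0.8333 = 1.6333
CI: x̄ ± margin = 149 ± 1.6333
CI: (147.3667, 150.6333)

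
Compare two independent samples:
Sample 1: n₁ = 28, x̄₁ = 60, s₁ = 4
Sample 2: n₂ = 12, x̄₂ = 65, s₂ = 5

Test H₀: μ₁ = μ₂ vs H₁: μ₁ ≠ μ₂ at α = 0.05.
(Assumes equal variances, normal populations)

Answer: t = -3.3595, reject H₀

Derivation:
Pooled variance: s²_p = [27×4² + 11×5²]/(38) = 18.6053
s_p = 4.3134
SE = s_p×√(1/n₁ + 1/n₂) = 4.3134×√(1/28 + 1/12) = 1.4883
t = (x̄₁ - x̄₂)/SE = (60 - 65)/1.4883 = -3.3595
df = 38, t-critical = ±2.024
Decision: reject H₀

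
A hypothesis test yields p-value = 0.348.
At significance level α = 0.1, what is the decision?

Answer: fail to reject H₀

Derivation:
Compare p-value to α:
0.348 ≥ 0.1
Decision: fail to reject H₀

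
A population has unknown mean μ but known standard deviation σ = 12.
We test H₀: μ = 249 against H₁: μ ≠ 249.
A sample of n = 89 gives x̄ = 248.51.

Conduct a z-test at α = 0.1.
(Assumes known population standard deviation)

Standard error: SE = σ/√n = 12/√89 = 1.2720
z-statistic: z = (x̄ - μ₀)/SE = (248.51 - 249)/1.2720 = -0.3852
Critical value: ±1.645
p-value = 0.7001
Decision: fail to reject H₀

Answer: z = -0.3852, fail to reject H₀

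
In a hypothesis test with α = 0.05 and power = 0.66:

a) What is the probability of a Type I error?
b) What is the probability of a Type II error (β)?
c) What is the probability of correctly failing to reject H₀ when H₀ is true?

Answer: a) 0.05, b) 0.34, c) 0.95

Derivation:
a) Type I error probability = α = 0.05
b) Power = P(reject H₀ | H₁ true) = 1 - β = 0.66, so Type II error probability = β = 1 - Power = 0.34
c) P(fail to reject H₀ | H₀ true) = 1 - α = 0.95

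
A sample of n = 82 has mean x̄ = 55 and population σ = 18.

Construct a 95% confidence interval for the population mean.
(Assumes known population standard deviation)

Confidence level: 95%, α = 0.05
z_0.025 = 1.960
SE = σ/√n = 18/√82 = 1.9878
Margin of error = 1.960 × 1.9878 = 3.8961
CI: x̄ ± margin = 55 ± 3.8961
CI: (51.1039, 58.8961)

Answer: (51.1039, 58.8961)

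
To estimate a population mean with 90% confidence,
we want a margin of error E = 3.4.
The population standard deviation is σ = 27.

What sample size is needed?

Answer: n = 171

Derivation:
z_0.05 = 1.645
n = (z×σ/E)² = (1.645×27/3.4)²
n = 170.6481
Round up: n = 171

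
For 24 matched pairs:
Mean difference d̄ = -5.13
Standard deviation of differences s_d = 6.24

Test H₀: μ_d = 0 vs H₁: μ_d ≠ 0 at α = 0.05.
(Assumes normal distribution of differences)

Answer: t = -4.0276, reject H₀

Derivation:
df = n - 1 = 23
SE = s_d/√n = 6.24/√24 = 1.2737
t = d̄/SE = -5.13/1.2737 = -4.0276
Critical value: t_{0.025,23} = ±2.069
p-value ≈ 0.0005
Decision: reject H₀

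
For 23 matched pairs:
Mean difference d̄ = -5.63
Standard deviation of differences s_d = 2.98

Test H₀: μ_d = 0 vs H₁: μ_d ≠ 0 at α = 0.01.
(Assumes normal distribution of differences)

Answer: t = -9.0602, reject H₀

Derivation:
df = n - 1 = 22
SE = s_d/√n = 2.98/√23 = 0.6214
t = d̄/SE = -5.63/0.6214 = -9.0602
Critical value: t_{0.005,22} = ±2.819
p-value < 0.0001
Decision: reject H₀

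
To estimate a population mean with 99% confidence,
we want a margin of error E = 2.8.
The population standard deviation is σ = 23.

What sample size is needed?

Answer: n = 448

Derivation:
z_0.005 = 2.576
n = (z×σ/E)² = (2.576×23/2.8)²
n = 447.7456
Round up: n = 448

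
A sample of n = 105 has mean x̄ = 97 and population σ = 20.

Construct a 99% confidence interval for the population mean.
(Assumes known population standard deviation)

Answer: (91.9722, 102.0278)

Derivation:
Confidence level: 99%, α = 0.01
z_0.005 = 2.576
SE = σ/√n = 20/√105 = 1.9518
Margin of error = 2.576 × 1.9518 = 5.0278
CI: x̄ ± margin = 97 ± 5.0278
CI: (91.9722, 102.0278)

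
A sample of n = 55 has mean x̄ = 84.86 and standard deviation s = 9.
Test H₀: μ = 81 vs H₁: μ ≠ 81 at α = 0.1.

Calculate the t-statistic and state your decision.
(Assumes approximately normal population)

Answer: t = 3.1806, reject H₀

Derivation:
df = n - 1 = 54
SE = s/√n = 9/√55 = 1.2136
t = (x̄ - μ₀)/SE = (84.86 - 81)/1.2136 = 3.1806
Critical value: t_{0.05,54} = ±1.674
p-value ≈ 0.0024
Decision: reject H₀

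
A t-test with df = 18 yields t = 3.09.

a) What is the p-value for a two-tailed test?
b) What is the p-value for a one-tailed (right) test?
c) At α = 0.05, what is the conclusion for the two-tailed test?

Using t-distribution with df = 18:
a) Two-tailed: p = 2×P(T > 3.09) = 0.0063
b) One-tailed: p = P(T > 3.09) = 0.0032
c) 0.0063 < 0.05, reject H₀

Answer: a) 0.0063, b) 0.0032, c) reject H₀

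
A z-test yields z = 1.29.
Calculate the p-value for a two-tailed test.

For z = 1.29:
p = 2×P(Z > |1.29|) = 2×(1 - Φ(1.29)) = 0.1971

Answer: p-value ≈ 0.1971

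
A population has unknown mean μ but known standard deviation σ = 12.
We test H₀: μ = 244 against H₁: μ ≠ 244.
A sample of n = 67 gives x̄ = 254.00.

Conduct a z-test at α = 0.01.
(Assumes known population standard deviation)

Standard error: SE = σ/√n = 12/√67 = 1.4660
z-statistic: z = (x̄ - μ₀)/SE = (254.00 - 244)/1.4660 = 6.8213
Critical value: ±2.576
p-value < 0.0001
Decision: reject H₀

Answer: z = 6.8213, reject H₀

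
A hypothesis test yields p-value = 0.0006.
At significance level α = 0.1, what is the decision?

Compare p-value to α:
0.0006 < 0.1
Decision: reject H₀

Answer: reject H₀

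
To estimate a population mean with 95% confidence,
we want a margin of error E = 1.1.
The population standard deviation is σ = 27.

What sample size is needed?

z_0.025 = 1.960
n = (z×σ/E)² = (1.960×27/1.1)²
n = 2314.4846
Round up: n = 2315

Answer: n = 2315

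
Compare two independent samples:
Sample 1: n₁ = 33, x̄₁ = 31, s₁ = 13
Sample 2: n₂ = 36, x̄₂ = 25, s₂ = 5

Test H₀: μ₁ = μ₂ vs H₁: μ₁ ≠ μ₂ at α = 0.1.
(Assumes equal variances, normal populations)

Answer: t = 2.5709, reject H₀

Derivation:
Pooled variance: s²_p = [32×13² + 35×5²]/(67) = 93.7761
s_p = 9.6838
SE = s_p×√(1/n₁ + 1/n₂) = 9.6838×√(1/33 + 1/36) = 2.3338
t = (x̄₁ - x̄₂)/SE = (31 - 25)/2.3338 = 2.5709
df = 67, t-critical = ±1.668
Decision: reject H₀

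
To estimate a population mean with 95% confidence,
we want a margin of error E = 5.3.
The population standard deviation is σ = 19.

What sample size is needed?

Answer: n = 50

Derivation:
z_0.025 = 1.960
n = (z×σ/E)² = (1.960×19/5.3)²
n = 49.3705
Round up: n = 50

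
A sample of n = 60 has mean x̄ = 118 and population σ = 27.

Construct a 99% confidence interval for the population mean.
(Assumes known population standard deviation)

Confidence level: 99%, α = 0.01
z_0.005 = 2.576
SE = σ/√n = 27/√60 = 3.4857
Margin of error = 2.576 × 3.4857 = 8.9792
CI: x̄ ± margin = 118 ± 8.9792
CI: (109.0208, 126.9792)

Answer: (109.0208, 126.9792)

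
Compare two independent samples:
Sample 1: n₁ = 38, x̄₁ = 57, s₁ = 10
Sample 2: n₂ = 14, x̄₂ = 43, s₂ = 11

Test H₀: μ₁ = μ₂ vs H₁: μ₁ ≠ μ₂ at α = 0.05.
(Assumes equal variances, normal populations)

Answer: t = 4.3606, reject H₀

Derivation:
Pooled variance: s²_p = [37×10² + 13×11²]/(50) = 105.4600
s_p = 10.2694
SE = s_p×√(1/n₁ + 1/n₂) = 10.2694×√(1/38 + 1/14) = 3.2106
t = (x̄₁ - x̄₂)/SE = (57 - 43)/3.2106 = 4.3606
df = 50, t-critical = ±2.009
Decision: reject H₀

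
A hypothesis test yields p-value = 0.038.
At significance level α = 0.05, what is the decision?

Answer: reject H₀

Derivation:
Compare p-value to α:
0.038 < 0.05
Decision: reject H₀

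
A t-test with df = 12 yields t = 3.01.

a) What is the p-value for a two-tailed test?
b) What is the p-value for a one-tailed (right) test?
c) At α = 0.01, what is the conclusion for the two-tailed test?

Using t-distribution with df = 12:
a) Two-tailed: p = 2×P(T > 3.01) = 0.0109
b) One-tailed: p = P(T > 3.01) = 0.0054
c) 0.0109 ≥ 0.01, fail to reject H₀

Answer: a) 0.0109, b) 0.0054, c) fail to reject H₀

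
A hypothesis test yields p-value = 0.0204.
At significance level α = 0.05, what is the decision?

Answer: reject H₀

Derivation:
Compare p-value to α:
0.0204 < 0.05
Decision: reject H₀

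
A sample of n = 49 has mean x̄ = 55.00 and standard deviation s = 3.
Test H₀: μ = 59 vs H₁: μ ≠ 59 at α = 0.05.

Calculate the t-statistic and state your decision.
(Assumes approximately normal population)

df = n - 1 = 48
SE = s/√n = 3/√49 = 0.4286
t = (x̄ - μ₀)/SE = (55.00 - 59)/0.4286 = -9.3327
Critical value: t_{0.025,48} = ±2.011
p-value < 0.0001
Decision: reject H₀

Answer: t = -9.3327, reject H₀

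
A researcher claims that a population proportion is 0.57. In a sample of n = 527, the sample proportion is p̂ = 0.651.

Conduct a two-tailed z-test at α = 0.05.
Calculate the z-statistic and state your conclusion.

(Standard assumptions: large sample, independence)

Answer: z = 3.7559, reject H₀

Derivation:
H₀: p = 0.57, H₁: p ≠ 0.57
Standard error: SE = √(p₀(1-p₀)/n) = √(0.57×0.43/527) = 0.021566
z-statistic: z = (p̂ - p₀)/SE = (0.651 - 0.57)/0.021566 = 3.7559
Critical value: z_0.025 = ±1.960
p-value = 0.0002
Decision: reject H₀ at α = 0.05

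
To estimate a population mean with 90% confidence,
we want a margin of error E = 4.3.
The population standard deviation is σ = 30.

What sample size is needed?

Answer: n = 132

Derivation:
z_0.05 = 1.645
n = (z×σ/E)² = (1.645×30/4.3)²
n = 131.7157
Round up: n = 132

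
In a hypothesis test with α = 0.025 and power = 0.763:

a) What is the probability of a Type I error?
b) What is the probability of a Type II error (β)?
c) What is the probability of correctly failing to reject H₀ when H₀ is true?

Answer: a) 0.025, b) 0.237, c) 0.975

Derivation:
a) Type I error probability = α = 0.025
b) Power = P(reject H₀ | H₁ true) = 1 - β = 0.763, so Type II error probability = β = 1 - Power = 0.237
c) P(fail to reject H₀ | H₀ true) = 1 - α = 0.975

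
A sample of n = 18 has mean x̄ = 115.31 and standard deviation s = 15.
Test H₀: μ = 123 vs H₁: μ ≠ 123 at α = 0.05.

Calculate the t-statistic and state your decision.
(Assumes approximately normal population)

df = n - 1 = 17
SE = s/√n = 15/√18 = 3.5355
t = (x̄ - μ₀)/SE = (115.31 - 123)/3.5355 = -2.1751
Critical value: t_{0.025,17} = ±2.110
p-value ≈ 0.0440
Decision: reject H₀

Answer: t = -2.1751, reject H₀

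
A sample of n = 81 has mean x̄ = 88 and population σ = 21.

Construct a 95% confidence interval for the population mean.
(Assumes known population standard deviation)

Confidence level: 95%, α = 0.05
z_0.025 = 1.960
SE = σ/√n = 21/√81 = 2.3333
Margin of error = 1.960 × 2.3333 = 4.5733
CI: x̄ ± margin = 88 ± 4.5733
CI: (83.4267, 92.5733)

Answer: (83.4267, 92.5733)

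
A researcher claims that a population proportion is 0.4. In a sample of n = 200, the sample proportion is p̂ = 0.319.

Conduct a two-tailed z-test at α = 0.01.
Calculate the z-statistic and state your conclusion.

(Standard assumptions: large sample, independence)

H₀: p = 0.4, H₁: p ≠ 0.4
Standard error: SE = √(p₀(1-p₀)/n) = √(0.4×0.6/200) = 0.034641
z-statistic: z = (p̂ - p₀)/SE = (0.319 - 0.4)/0.034641 = -2.3383
Critical value: z_0.005 = ±2.576
p-value = 0.0194
Decision: fail to reject H₀ at α = 0.01

Answer: z = -2.3383, fail to reject H₀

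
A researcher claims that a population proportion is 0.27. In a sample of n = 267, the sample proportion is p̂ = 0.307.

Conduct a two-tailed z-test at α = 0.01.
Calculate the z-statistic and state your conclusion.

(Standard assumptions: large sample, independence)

H₀: p = 0.27, H₁: p ≠ 0.27
Standard error: SE = √(p₀(1-p₀)/n) = √(0.27×0.73/267) = 0.027170
z-statistic: z = (p̂ - p₀)/SE = (0.307 - 0.27)/0.027170 = 1.3618
Critical value: z_0.005 = ±2.576
p-value = 0.1733
Decision: fail to reject H₀ at α = 0.01

Answer: z = 1.3618, fail to reject H₀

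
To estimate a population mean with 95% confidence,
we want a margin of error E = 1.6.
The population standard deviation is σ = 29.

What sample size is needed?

z_0.025 = 1.960
n = (z×σ/E)² = (1.960×29/1.6)²
n = 1262.0256
Round up: n = 1263

Answer: n = 1263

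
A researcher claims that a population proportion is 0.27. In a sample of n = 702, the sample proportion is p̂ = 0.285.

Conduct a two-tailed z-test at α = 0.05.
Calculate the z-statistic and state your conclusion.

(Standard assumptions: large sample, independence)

H₀: p = 0.27, H₁: p ≠ 0.27
Standard error: SE = √(p₀(1-p₀)/n) = √(0.27×0.73/702) = 0.016756
z-statistic: z = (p̂ - p₀)/SE = (0.285 - 0.27)/0.016756 = 0.8952
Critical value: z_0.025 = ±1.960
p-value = 0.3707
Decision: fail to reject H₀ at α = 0.05

Answer: z = 0.8952, fail to reject H₀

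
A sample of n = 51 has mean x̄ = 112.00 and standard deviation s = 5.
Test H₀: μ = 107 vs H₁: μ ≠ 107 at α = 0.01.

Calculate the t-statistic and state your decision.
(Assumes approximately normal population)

Answer: t = 7.1418, reject H₀

Derivation:
df = n - 1 = 50
SE = s/√n = 5/√51 = 0.7001
t = (x̄ - μ₀)/SE = (112.00 - 107)/0.7001 = 7.1418
Critical value: t_{0.005,50} = ±2.678
p-value < 0.0001
Decision: reject H₀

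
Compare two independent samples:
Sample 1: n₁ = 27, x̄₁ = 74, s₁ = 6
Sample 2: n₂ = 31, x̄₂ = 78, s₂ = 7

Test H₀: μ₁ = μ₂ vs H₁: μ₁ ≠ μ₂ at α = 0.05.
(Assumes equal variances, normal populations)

Answer: t = -2.3182, reject H₀

Derivation:
Pooled variance: s²_p = [26×6² + 30×7²]/(56) = 42.9643
s_p = 6.5547
SE = s_p×√(1/n₁ + 1/n₂) = 6.5547×√(1/27 + 1/31) = 1.7255
t = (x̄₁ - x̄₂)/SE = (74 - 78)/1.7255 = -2.3182
df = 56, t-critical = ±2.003
Decision: reject H₀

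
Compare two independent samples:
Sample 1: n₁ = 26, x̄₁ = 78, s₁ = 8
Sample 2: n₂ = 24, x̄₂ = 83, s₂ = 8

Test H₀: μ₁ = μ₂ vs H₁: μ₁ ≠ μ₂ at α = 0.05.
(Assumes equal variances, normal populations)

Pooled variance: s²_p = [25×8² + 23×8²]/(48) = 64.0000
s_p = 8.0000
SE = s_p×√(1/n₁ + 1/n₂) = 8.0000×√(1/26 + 1/24) = 2.2646
t = (x̄₁ - x̄₂)/SE = (78 - 83)/2.2646 = -2.2079
df = 48, t-critical = ±2.011
Decision: reject H₀

Answer: t = -2.2079, reject H₀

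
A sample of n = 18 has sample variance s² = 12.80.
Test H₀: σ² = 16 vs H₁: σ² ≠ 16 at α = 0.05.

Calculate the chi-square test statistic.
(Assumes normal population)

df = n - 1 = 17
χ² = (n-1)s²/σ₀² = 17×12.80/16 = 13.6000
Critical values: χ²_{0.975,17} = 7.564, χ²_{0.025,17} = 30.191
Rejection region: χ² < 7.564 or χ² > 30.191
Decision: fail to reject H₀

Answer: χ² = 13.6000, fail to reject H₀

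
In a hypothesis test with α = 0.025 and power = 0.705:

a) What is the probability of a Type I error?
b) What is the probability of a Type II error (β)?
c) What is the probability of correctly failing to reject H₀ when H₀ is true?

Answer: a) 0.025, b) 0.295, c) 0.975

Derivation:
a) Type I error probability = α = 0.025
b) Power = P(reject H₀ | H₁ true) = 1 - β = 0.705, so Type II error probability = β = 1 - Power = 0.295
c) P(fail to reject H₀ | H₀ true) = 1 - α = 0.975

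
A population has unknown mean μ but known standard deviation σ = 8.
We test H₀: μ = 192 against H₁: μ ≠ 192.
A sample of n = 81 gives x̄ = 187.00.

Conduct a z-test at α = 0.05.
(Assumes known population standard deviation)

Answer: z = -5.6249, reject H₀

Derivation:
Standard error: SE = σ/√n = 8/√81 = 0.8889
z-statistic: z = (x̄ - μ₀)/SE = (187.00 - 192)/0.8889 = -5.6249
Critical value: ±1.960
p-value < 0.0001
Decision: reject H₀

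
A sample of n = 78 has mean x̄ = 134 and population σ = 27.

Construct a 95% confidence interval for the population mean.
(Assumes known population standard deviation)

Answer: (128.0081, 139.9919)

Derivation:
Confidence level: 95%, α = 0.05
z_0.025 = 1.960
SE = σ/√n = 27/√78 = 3.0571
Margin of error = 1.960 × 3.0571 = 5.9919
CI: x̄ ± margin = 134 ± 5.9919
CI: (128.0081, 139.9919)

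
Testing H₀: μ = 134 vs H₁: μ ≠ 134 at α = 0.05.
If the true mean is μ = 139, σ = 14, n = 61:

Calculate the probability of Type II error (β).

Answer: β ≈ 0.2034

Derivation:
SE = σ/√n = 14/√61 = 1.7925
Critical values: μ₀ ± z_0.025×SE = 134 ± 1.960×1.7925
Acceptance region: (130.4867, 137.5133)
Under H₁ (μ = 139): z_high = (137.5133 - 139)/1.7925 = -0.8294, z_low = (130.4867 - 139)/1.7925 = -4.7494
β = P(not reject | H₁) = Φ(-0.8294) - Φ(-4.7494) ≈ 0.2034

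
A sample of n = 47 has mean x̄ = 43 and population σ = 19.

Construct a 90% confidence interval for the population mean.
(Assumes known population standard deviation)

Confidence level: 90%, α = 0.1
z_0.05 = 1.645
SE = σ/√n = 19/√47 = 2.7714
Margin of error = 1.645 × 2.7714 = 4.5590
CI: x̄ ± margin = 43 ± 4.5590
CI: (38.4410, 47.5590)

Answer: (38.4410, 47.5590)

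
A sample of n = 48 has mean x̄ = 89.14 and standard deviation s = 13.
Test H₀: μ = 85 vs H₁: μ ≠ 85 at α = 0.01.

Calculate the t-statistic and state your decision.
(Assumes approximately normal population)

df = n - 1 = 47
SE = s/√n = 13/√48 = 1.8764
t = (x̄ - μ₀)/SE = (89.14 - 85)/1.8764 = 2.2064
Critical value: t_{0.005,47} = ±2.685
p-value ≈ 0.0323
Decision: fail to reject H₀

Answer: t = 2.2064, fail to reject H₀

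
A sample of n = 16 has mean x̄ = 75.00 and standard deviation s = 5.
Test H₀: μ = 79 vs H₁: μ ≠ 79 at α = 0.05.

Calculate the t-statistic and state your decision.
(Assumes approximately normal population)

Answer: t = -3.2000, reject H₀

Derivation:
df = n - 1 = 15
SE = s/√n = 5/√16 = 1.2500
t = (x̄ - μ₀)/SE = (75.00 - 79)/1.2500 = -3.2000
Critical value: t_{0.025,15} = ±2.131
p-value ≈ 0.0060
Decision: reject H₀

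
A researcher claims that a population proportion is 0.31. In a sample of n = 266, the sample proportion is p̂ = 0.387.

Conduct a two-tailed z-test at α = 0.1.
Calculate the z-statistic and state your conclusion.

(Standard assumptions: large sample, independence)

H₀: p = 0.31, H₁: p ≠ 0.31
Standard error: SE = √(p₀(1-p₀)/n) = √(0.31×0.69/266) = 0.028357
z-statistic: z = (p̂ - p₀)/SE = (0.387 - 0.31)/0.028357 = 2.7154
Critical value: z_0.05 = ±1.645
p-value = 0.0066
Decision: reject H₀ at α = 0.1

Answer: z = 2.7154, reject H₀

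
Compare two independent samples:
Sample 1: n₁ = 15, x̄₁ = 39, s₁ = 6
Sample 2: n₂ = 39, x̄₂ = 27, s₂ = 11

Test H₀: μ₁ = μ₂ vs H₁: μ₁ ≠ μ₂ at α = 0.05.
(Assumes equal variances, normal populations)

Answer: t = 3.9875, reject H₀

Derivation:
Pooled variance: s²_p = [14×6² + 38×11²]/(52) = 98.1154
s_p = 9.9053
SE = s_p×√(1/n₁ + 1/n₂) = 9.9053×√(1/15 + 1/39) = 3.0094
t = (x̄₁ - x̄₂)/SE = (39 - 27)/3.0094 = 3.9875
df = 52, t-critical = ±2.007
Decision: reject H₀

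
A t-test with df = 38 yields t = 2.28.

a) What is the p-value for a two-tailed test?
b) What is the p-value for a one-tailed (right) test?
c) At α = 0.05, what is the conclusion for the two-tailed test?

Answer: a) 0.0283, b) 0.0142, c) reject H₀

Derivation:
Using t-distribution with df = 38:
a) Two-tailed: p = 2×P(T > 2.28) = 0.0283
b) One-tailed: p = P(T > 2.28) = 0.0142
c) 0.0283 < 0.05, reject H₀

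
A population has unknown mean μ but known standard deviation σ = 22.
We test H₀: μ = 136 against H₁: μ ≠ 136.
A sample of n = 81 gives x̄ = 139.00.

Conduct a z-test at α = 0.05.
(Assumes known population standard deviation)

Standard error: SE = σ/√n = 22/√81 = 2.4444
z-statistic: z = (x̄ - μ₀)/SE = (139.00 - 136)/2.4444 = 1.2273
Critical value: ±1.960
p-value = 0.2197
Decision: fail to reject H₀

Answer: z = 1.2273, fail to reject H₀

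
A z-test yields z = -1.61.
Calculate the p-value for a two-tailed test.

For z = -1.61:
p = 2×P(Z > |-1.61|) = 2×(1 - Φ(1.61)) = 0.1074

Answer: p-value ≈ 0.1074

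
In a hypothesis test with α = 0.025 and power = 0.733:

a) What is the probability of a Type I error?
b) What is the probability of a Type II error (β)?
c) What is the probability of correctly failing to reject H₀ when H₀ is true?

Answer: a) 0.025, b) 0.267, c) 0.975

Derivation:
a) Type I error probability = α = 0.025
b) Power = P(reject H₀ | H₁ true) = 1 - β = 0.733, so Type II error probability = β = 1 - Power = 0.267
c) P(fail to reject H₀ | H₀ true) = 1 - α = 0.975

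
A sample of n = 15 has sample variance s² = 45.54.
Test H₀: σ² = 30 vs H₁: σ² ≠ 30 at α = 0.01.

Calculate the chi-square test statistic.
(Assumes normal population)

Answer: χ² = 21.2520, fail to reject H₀

Derivation:
df = n - 1 = 14
χ² = (n-1)s²/σ₀² = 14×45.54/30 = 21.2520
Critical values: χ²_{0.995,14} = 4.075, χ²_{0.005,14} = 31.319
Rejection region: χ² < 4.075 or χ² > 31.319
Decision: fail to reject H₀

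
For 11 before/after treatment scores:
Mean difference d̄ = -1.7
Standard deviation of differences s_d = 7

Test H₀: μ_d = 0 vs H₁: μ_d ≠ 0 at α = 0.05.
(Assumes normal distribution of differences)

df = n - 1 = 10
SE = s_d/√n = 7/√11 = 2.1106
t = d̄/SE = -1.7/2.1106 = -0.8055
Critical value: t_{0.025,10} = ±2.228
p-value ≈ 0.4393
Decision: fail to reject H₀

Answer: t = -0.8055, fail to reject H₀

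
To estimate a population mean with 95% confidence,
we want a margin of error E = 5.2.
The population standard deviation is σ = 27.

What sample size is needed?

z_0.025 = 1.960
n = (z×σ/E)² = (1.960×27/5.2)²
n = 103.5698
Round up: n = 104

Answer: n = 104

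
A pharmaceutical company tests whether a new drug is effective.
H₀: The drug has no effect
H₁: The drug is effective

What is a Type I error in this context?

A Type I error (probability α) occurs when we reject a true H₀.
A Type II error (probability β) occurs when we fail to reject a false H₀.

Answer: Concluding the drug is effective when it actually has no effect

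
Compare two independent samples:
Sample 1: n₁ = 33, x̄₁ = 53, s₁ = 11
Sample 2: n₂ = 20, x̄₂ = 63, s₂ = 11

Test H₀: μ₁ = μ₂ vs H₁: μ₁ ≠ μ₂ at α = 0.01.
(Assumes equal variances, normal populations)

Answer: t = -3.2080, reject H₀

Derivation:
Pooled variance: s²_p = [32×11² + 19×11²]/(51) = 121.0000
s_p = 11.0000
SE = s_p×√(1/n₁ + 1/n₂) = 11.0000×√(1/33 + 1/20) = 3.1172
t = (x̄₁ - x̄₂)/SE = (53 - 63)/3.1172 = -3.2080
df = 51, t-critical = ±2.676
Decision: reject H₀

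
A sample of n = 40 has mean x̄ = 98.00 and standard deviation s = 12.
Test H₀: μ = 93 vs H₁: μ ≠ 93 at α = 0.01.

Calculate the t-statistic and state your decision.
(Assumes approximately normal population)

df = n - 1 = 39
SE = s/√n = 12/√40 = 1.8974
t = (x̄ - μ₀)/SE = (98.00 - 93)/1.8974 = 2.6352
Critical value: t_{0.005,39} = ±2.708
p-value ≈ 0.0120
Decision: fail to reject H₀

Answer: t = 2.6352, fail to reject H₀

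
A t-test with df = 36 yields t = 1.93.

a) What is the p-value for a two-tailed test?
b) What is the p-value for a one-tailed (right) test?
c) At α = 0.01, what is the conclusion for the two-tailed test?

Using t-distribution with df = 36:
a) Two-tailed: p = 2×P(T > 1.93) = 0.0615
b) One-tailed: p = P(T > 1.93) = 0.0308
c) 0.0615 ≥ 0.01, fail to reject H₀

Answer: a) 0.0615, b) 0.0308, c) fail to reject H₀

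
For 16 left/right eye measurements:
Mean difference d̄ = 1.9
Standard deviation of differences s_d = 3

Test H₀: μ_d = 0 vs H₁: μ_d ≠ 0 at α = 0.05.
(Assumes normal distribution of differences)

df = n - 1 = 15
SE = s_d/√n = 3/√16 = 0.7500
t = d̄/SE = 1.9/0.7500 = 2.5333
Critical value: t_{0.025,15} = ±2.131
p-value ≈ 0.0229
Decision: reject H₀

Answer: t = 2.5333, reject H₀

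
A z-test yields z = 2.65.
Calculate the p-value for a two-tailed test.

Answer: p-value ≈ 0.0080

Derivation:
For z = 2.65:
p = 2×P(Z > |2.65|) = 2×(1 - Φ(2.65)) = 0.0080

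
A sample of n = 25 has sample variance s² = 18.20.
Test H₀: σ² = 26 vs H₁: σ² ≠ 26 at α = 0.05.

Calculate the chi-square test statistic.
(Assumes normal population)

df = n - 1 = 24
χ² = (n-1)s²/σ₀² = 24×18.20/26 = 16.8000
Critical values: χ²_{0.975,24} = 12.401, χ²_{0.025,24} = 39.364
Rejection region: χ² < 12.401 or χ² > 39.364
Decision: fail to reject H₀

Answer: χ² = 16.8000, fail to reject H₀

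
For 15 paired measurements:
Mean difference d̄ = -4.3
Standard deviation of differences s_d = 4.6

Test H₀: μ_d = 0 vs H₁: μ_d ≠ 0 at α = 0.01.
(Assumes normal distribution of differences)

df = n - 1 = 14
SE = s_d/√n = 4.6/√15 = 1.1877
t = d̄/SE = -4.3/1.1877 = -3.6204
Critical value: t_{0.005,14} = ±2.977
p-value ≈ 0.0028
Decision: reject H₀

Answer: t = -3.6204, reject H₀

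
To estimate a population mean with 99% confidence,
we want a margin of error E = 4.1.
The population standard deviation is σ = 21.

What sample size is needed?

z_0.005 = 2.576
n = (z×σ/E)² = (2.576×21/4.1)²
n = 174.0855
Round up: n = 175

Answer: n = 175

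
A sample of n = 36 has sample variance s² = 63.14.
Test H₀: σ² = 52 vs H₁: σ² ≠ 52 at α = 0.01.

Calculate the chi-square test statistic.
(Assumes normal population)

df = n - 1 = 35
χ² = (n-1)s²/σ₀² = 35×63.14/52 = 42.4981
Critical values: χ²_{0.995,35} = 17.192, χ²_{0.005,35} = 60.275
Rejection region: χ² < 17.192 or χ² > 60.275
Decision: fail to reject H₀

Answer: χ² = 42.4981, fail to reject H₀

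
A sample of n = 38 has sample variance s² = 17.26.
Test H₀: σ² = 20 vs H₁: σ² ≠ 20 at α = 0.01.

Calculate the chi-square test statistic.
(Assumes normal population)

Answer: χ² = 31.9310, fail to reject H₀

Derivation:
df = n - 1 = 37
χ² = (n-1)s²/σ₀² = 37×17.26/20 = 31.9310
Critical values: χ²_{0.995,37} = 18.586, χ²_{0.005,37} = 62.883
Rejection region: χ² < 18.586 or χ² > 62.883
Decision: fail to reject H₀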